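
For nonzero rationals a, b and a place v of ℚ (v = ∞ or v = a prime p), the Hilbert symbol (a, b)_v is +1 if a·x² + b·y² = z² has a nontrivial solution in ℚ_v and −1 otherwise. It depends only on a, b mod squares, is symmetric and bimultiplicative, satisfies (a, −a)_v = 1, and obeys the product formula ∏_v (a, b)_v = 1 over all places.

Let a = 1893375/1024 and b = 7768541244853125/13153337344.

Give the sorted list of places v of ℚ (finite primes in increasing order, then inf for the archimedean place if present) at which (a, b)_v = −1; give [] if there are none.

[11, 17]

(a, b) ≡ (935, 728365) mod (ℚ^×)²; places V = {2, 3, 5, 7, 11, 17, 19, 41, ∞}.
(a,b)_7: α=0, u≡4; β=-2, v≡1 (mod 7); (4|7)=+1, (1|7)=+1; sign (−1)^0·+1^-2·+1^0 = +1.
(a,b)_19: α=0, u≡16; β=1, v≡18 (mod 19); (16|19)=+1, (18|19)=-1; sign (−1)^0·+1^1·-1^0 = +1.
(a,b)_11: α=1, u≡8; β=1, v≡2 (mod 11); (8|11)=-1, (2|11)=-1; sign (−1)^1·-1^1·-1^1 = -1.
(a,b)_∞: sgn(935)=+, sgn(728365)=+, so +1.
(a,b)_2: α=-10, β=-28; u≡7, v≡5 (mod 8); ε(u)ε(v)=1·0, αω(v)=-10·1, βω(u)=-28·0; sum ≡ 0  ⇒  +1.
(a,b)_41: α=0, u≡5; β=1, v≡27 (mod 41); (5|41)=+1, (27|41)=-1; sign (−1)^0·+1^1·-1^0 = +1.
(a,b)_5: α=3, u≡3; β=5, v≡2 (mod 5); (3|5)=-1, (2|5)=-1; sign (−1)^0·-1^5·-1^3 = +1.
(a,b)_3: α=4, u≡2; β=10, v≡1 (mod 3); (2|3)=-1, (1|3)=+1; sign (−1)^0·-1^10·+1^4 = +1.
(a,b)_17: α=1, u≡2; β=3, v≡5 (mod 17); (2|17)=+1, (5|17)=-1; sign (−1)^0·+1^3·-1^1 = -1.
Ram(935, 728365) = {11, 17}; no ℚ_11-point on the conic.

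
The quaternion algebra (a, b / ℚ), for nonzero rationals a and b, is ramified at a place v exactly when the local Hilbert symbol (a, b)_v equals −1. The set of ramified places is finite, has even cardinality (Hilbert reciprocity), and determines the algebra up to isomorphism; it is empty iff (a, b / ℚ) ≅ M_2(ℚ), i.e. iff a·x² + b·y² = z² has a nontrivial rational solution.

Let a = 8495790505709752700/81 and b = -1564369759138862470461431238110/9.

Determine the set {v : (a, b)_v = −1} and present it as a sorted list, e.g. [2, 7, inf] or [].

[5, 13, 29, 37]

(a, b) ≡ (814463, -461390) mod (ℚ^×)²; places V = {2, 3, 5, 7, 13, 29, 31, 37, 43, 47, ∞}.
(a,b)_3: α=-4, u≡2; β=-2, v≡1 (mod 3); (2|3)=-1, (1|3)=+1; sign (−1)^0·-1^-2·+1^-4 = +1.
(a,b)_7: α=2, u≡5; β=4, v≡2 (mod 7); (5|7)=-1, (2|7)=+1; sign (−1)^0·-1^4·+1^2 = +1.
(a,b)_5: α=2, u≡3; β=1, v≡2 (mod 5); (3|5)=-1, (2|5)=-1; sign (−1)^0·-1^1·-1^2 = -1.
(a,b)_∞: sgn(814463)=+, sgn(-461390)=−, so +1.
(a,b)_37: α=2, u≡22; β=3, v≡34 (mod 37); (22|37)=-1, (34|37)=+1; sign (−1)^0·-1^3·+1^2 = -1.
(a,b)_2: α=2, β=1; u≡7, v≡1 (mod 8); ε(u)ε(v)=1·0, αω(v)=2·0, βω(u)=1·0; sum ≡ 0  ⇒  +1.
(a,b)_31: α=1, u≡8; β=2, v≡25 (mod 31); (8|31)=+1, (25|31)=+1; sign (−1)^0·+1^2·+1^1 = +1.
(a,b)_43: α=3, u≡25; β=5, v≡37 (mod 43); (25|43)=+1, (37|43)=-1; sign (−1)^1·+1^5·-1^3 = +1.
(a,b)_29: α=2, u≡14; β=3, v≡14 (mod 29); (14|29)=-1, (14|29)=-1; sign (−1)^0·-1^3·-1^2 = -1.
(a,b)_47: α=1, u≡19; β=2, v≡9 (mod 47); (19|47)=-1, (9|47)=+1; sign (−1)^0·-1^2·+1^1 = +1.
(a,b)_13: α=1, u≡12; β=2, v≡7 (mod 13); (12|13)=+1, (7|13)=-1; sign (−1)^0·+1^2·-1^1 = -1.
|Ram(814463, -461390)| = 4, even; anisotropic at {5, 13, 29, 37}.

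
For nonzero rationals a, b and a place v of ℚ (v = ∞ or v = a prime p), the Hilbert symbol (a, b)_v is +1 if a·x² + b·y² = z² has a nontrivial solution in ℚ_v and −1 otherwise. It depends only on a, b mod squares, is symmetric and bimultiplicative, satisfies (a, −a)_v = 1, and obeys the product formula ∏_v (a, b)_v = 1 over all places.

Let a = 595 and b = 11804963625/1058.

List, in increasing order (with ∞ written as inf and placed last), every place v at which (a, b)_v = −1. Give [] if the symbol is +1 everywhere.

(a, b) ≡ (595, 7410) mod (ℚ^×)²; places V = {2, 3, 5, 7, 13, 17, 19, 23, ∞}.
(a,b)_23: α=0, u≡20; β=-2, v≡12 (mod 23); (20|23)=-1, (12|23)=+1; sign (−1)^0·-1^-2·+1^0 = +1.
(a,b)_3: α=0, u≡1; β=3, v≡1 (mod 3); (1|3)=+1, (1|3)=+1; sign (−1)^0·+1^3·+1^0 = +1.
(a,b)_17: α=1, u≡1; β=2, v≡2 (mod 17); (1|17)=+1, (2|17)=+1; sign (−1)^0·+1^2·+1^1 = +1.
(a,b)_19: α=0, u≡6; β=1, v≡15 (mod 19); (6|19)=+1, (15|19)=-1; sign (−1)^0·+1^1·-1^0 = +1.
(a,b)_2: α=0, β=-1; u≡3, v≡1 (mod 8); ε(u)ε(v)=1·0, αω(v)=0·0, βω(u)=-1·1; sum ≡ 1  ⇒  -1.
(a,b)_∞: sgn(595)=+, sgn(7410)=+, so +1.
(a,b)_5: α=1, u≡4; β=3, v≡3 (mod 5); (4|5)=+1, (3|5)=-1; sign (−1)^0·+1^3·-1^1 = -1.
(a,b)_7: α=1, u≡1; β=2, v≡4 (mod 7); (1|7)=+1, (4|7)=+1; sign (−1)^0·+1^2·+1^1 = +1.
(a,b)_13: α=0, u≡10; β=1, v≡2 (mod 13); (10|13)=+1, (2|13)=-1; sign (−1)^0·+1^1·-1^0 = +1.
Ram(595, 7410) = {2, 5}; no ℚ_2-point on the conic.

[2, 5]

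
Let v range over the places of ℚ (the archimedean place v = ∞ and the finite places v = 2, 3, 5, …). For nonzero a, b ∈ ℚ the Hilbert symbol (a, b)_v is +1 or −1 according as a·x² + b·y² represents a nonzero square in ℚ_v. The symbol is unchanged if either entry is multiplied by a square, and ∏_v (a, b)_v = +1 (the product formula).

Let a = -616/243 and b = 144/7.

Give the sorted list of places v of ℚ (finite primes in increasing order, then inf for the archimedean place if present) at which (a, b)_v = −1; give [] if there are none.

[7, 11]

Mod squares: a ≡ -462, b ≡ 7. Check v ∈ {∞, 2, 3, 7, 11}.
v=7: a=7^1·(≡2), b=7^-1·(≡4) mod 7; (2|7)=+1, (4|7)=+1; (−1)^{1·-1·3}·(+1)^-1·(+1)^1 = -1.
v=∞: -462 < 0 and 7 > 0  ⇒  (a,b)_∞ = +1.
v=11: a=11^1·(≡10), b=11^0·(≡8) mod 11; (10|11)=-1, (8|11)=-1; (−1)^{1·0·5}·(-1)^0·(-1)^1 = -1.
v=2: v_2(a)=3, v_2(b)=4; units ≡ 1, 7 (mod 8); ε·ε+αω+βω = 0·1+3·0+4·0 ≡ 0  ⇒  (a,b)_2 = +1.
v=3: a=3^-5·(≡2), b=3^2·(≡1) mod 3; (2|3)=-1, (1|3)=+1; (−1)^{-5·2·1}·(-1)^2·(+1)^-5 = +1.
(-462, 7 / ℚ) ramifies at {7, 11}: a division algebra.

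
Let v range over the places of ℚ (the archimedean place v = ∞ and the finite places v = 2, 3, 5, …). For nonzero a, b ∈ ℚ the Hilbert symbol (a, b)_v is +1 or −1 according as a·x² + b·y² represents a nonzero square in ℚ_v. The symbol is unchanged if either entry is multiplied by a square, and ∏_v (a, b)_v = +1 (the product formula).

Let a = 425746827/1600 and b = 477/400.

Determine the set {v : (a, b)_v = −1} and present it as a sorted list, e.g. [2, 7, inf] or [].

[3, 53]

Mod squares: a ≡ 47305203, b ≡ 53. Check v ∈ {∞, 2, 3, 5, 11, 17, 37, 43, 53}.
v=∞: 47305203 > 0 and 53 > 0  ⇒  (a,b)_∞ = +1.
v=2: v_2(a)=-6, v_2(b)=-4; units ≡ 3, 5 (mod 8); ε·ε+αω+βω = 1·0+-6·1+-4·1 ≡ 0  ⇒  (a,b)_2 = +1.
v=37: a=37^1·(≡21), b=37^0·(≡27) mod 37; (21|37)=+1, (27|37)=+1; (−1)^{1·0·18}·(+1)^0·(+1)^1 = +1.
v=11: a=11^1·(≡4), b=11^0·(≡1) mod 11; (4|11)=+1, (1|11)=+1; (−1)^{1·0·5}·(+1)^0·(+1)^1 = +1.
v=43: a=43^1·(≡9), b=43^0·(≡40) mod 43; (9|43)=+1, (40|43)=+1; (−1)^{1·0·21}·(+1)^0·(+1)^1 = +1.
v=3: a=3^3·(≡2), b=3^2·(≡2) mod 3; (2|3)=-1, (2|3)=-1; (−1)^{3·2·1}·(-1)^2·(-1)^3 = -1.
v=5: a=5^-2·(≡3), b=5^-2·(≡2) mod 5; (3|5)=-1, (2|5)=-1; (−1)^{-2·-2·2}·(-1)^-2·(-1)^-2 = +1.
v=53: a=53^1·(≡12), b=53^1·(≡46) mod 53; (12|53)=-1, (46|53)=+1; (−1)^{1·1·26}·(-1)^1·(+1)^1 = -1.
v=17: a=17^1·(≡12), b=17^0·(≡2) mod 17; (12|17)=-1, (2|17)=+1; (−1)^{1·0·8}·(-1)^0·(+1)^1 = +1.
Ram(47305203, 53) = {3, 53}; no ℚ_3-point on the conic.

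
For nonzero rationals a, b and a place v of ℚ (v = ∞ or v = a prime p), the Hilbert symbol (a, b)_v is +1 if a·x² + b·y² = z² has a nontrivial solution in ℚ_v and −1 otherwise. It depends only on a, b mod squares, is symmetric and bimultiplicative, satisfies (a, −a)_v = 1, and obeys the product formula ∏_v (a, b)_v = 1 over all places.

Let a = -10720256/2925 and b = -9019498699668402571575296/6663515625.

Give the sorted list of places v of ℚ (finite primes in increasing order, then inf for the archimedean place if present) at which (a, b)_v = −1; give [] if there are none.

Mod squares: a ≡ -377, b ≡ -1885. Check v ∈ {∞, 2, 3, 5, 13, 19, 29, 37}.
v=13: a=13^-1·(≡3), b=13^-1·(≡8) mod 13; (3|13)=+1, (8|13)=-1; (−1)^{-1·-1·6}·(+1)^-1·(-1)^-1 = -1.
v=3: a=3^-2·(≡1), b=3^-8·(≡2) mod 3; (1|3)=+1, (2|3)=-1; (−1)^{-2·-8·1}·(+1)^-8·(-1)^-2 = +1.
v=29: a=29^1·(≡22), b=29^3·(≡4) mod 29; (22|29)=+1, (4|29)=+1; (−1)^{1·3·14}·(+1)^3·(+1)^1 = +1.
v=5: a=5^-2·(≡2), b=5^-7·(≡3) mod 5; (2|5)=-1, (3|5)=-1; (−1)^{-2·-7·2}·(-1)^-7·(-1)^-2 = -1.
v=∞: -377 < 0 and -1885 < 0  ⇒  (a,b)_∞ = -1.
v=37: a=37^0·(≡25), b=37^4·(≡32) mod 37; (25|37)=+1, (32|37)=-1; (−1)^{0·4·18}·(+1)^4·(-1)^0 = +1.
v=19: a=19^2·(≡18), b=19^6·(≡13) mod 19; (18|19)=-1, (13|19)=-1; (−1)^{2·6·9}·(-1)^6·(-1)^2 = +1.
v=2: v_2(a)=10, v_2(b)=22; units ≡ 7, 3 (mod 8); ε·ε+αω+βω = 1·1+10·1+22·0 ≡ 1  ⇒  (a,b)_2 = -1.
|Ram(-377, -1885)| = 4, even; anisotropic at {2, 5, 13, ∞}.

[2, 5, 13, inf]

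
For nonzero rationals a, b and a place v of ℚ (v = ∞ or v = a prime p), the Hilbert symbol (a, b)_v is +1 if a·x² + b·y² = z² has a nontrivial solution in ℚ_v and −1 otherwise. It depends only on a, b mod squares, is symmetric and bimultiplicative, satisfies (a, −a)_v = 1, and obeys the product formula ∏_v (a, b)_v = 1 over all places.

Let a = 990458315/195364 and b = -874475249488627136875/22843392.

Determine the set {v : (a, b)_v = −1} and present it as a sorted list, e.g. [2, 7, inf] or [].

[3, 5, 19, 23]

Mod squares: a ≡ 24035, b ≡ -627. Check v ∈ {∞, 2, 3, 5, 7, 11, 13, 17, 19, 23, 29}.
v=∞: 24035 > 0 and -627 < 0  ⇒  (a,b)_∞ = +1.
v=7: a=7^2·(≡4), b=7^4·(≡6) mod 7; (4|7)=+1, (6|7)=-1; (−1)^{2·4·3}·(+1)^4·(-1)^2 = +1.
v=5: a=5^1·(≡2), b=5^4·(≡3) mod 5; (2|5)=-1, (3|5)=-1; (−1)^{1·4·2}·(-1)^4·(-1)^1 = -1.
v=29: a=29^2·(≡23), b=29^2·(≡2) mod 29; (23|29)=+1, (2|29)=-1; (−1)^{2·2·14}·(+1)^2·(-1)^2 = +1.
v=13: a=13^-2·(≡11), b=13^-2·(≡3) mod 13; (11|13)=-1, (3|13)=+1; (−1)^{-2·-2·6}·(-1)^-2·(+1)^-2 = +1.
v=2: v_2(a)=-2, v_2(b)=-12; units ≡ 3, 5 (mod 8); ε·ε+αω+βω = 1·0+-2·1+-12·1 ≡ 0  ⇒  (a,b)_2 = +1.
v=11: a=11^1·(≡8), b=11^-1·(≡9) mod 11; (8|11)=-1, (9|11)=+1; (−1)^{1·-1·5}·(-1)^-1·(+1)^1 = +1.
v=17: a=17^-2·(≡5), b=17^0·(≡4) mod 17; (5|17)=-1, (4|17)=+1; (−1)^{-2·0·8}·(-1)^0·(+1)^-2 = +1.
v=23: a=23^1·(≡11), b=23^4·(≡19) mod 23; (11|23)=-1, (19|23)=-1; (−1)^{1·4·11}·(-1)^4·(-1)^1 = -1.
v=3: a=3^0·(≡2), b=3^-1·(≡1) mod 3; (2|3)=-1, (1|3)=+1; (−1)^{0·-1·1}·(-1)^-1·(+1)^0 = -1.
v=19: a=19^1·(≡9), b=19^5·(≡4) mod 19; (9|19)=+1, (4|19)=+1; (−1)^{1·5·9}·(+1)^5·(+1)^1 = -1.
(24035, -627 / ℚ) ramifies at {3, 5, 19, 23}: a division algebra.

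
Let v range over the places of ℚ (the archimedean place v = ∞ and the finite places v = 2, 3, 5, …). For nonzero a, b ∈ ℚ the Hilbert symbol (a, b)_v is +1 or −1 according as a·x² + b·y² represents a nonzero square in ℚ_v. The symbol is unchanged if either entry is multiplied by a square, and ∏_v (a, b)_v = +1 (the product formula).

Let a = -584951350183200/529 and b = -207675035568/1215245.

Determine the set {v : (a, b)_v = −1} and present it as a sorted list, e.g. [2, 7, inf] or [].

Mod squares: a ≡ -2002, b ≡ -15015. Check v ∈ {∞, 2, 3, 5, 7, 11, 13, 17, 23, 29}.
v=13: a=13^3·(≡8), b=13^1·(≡7) mod 13; (8|13)=-1, (7|13)=-1; (−1)^{3·1·6}·(-1)^1·(-1)^3 = +1.
v=5: a=5^2·(≡3), b=5^-1·(≡3) mod 5; (3|5)=-1, (3|5)=-1; (−1)^{2·-1·2}·(-1)^-1·(-1)^2 = -1.
v=11: a=11^3·(≡1), b=11^3·(≡2) mod 11; (1|11)=+1, (2|11)=-1; (−1)^{3·3·5}·(+1)^3·(-1)^3 = +1.
v=3: a=3^6·(≡2), b=3^7·(≡2) mod 3; (2|3)=-1, (2|3)=-1; (−1)^{6·7·1}·(-1)^7·(-1)^6 = -1.
v=∞: -2002 < 0 and -15015 < 0  ⇒  (a,b)_∞ = -1.
v=17: a=17^0·(≡9), b=17^-2·(≡9) mod 17; (9|17)=+1, (9|17)=+1; (−1)^{0·-2·8}·(+1)^-2·(+1)^0 = +1.
v=7: a=7^3·(≡4), b=7^3·(≡2) mod 7; (4|7)=+1, (2|7)=+1; (−1)^{3·3·3}·(+1)^3·(+1)^3 = -1.
v=23: a=23^-2·(≡10), b=23^0·(≡2) mod 23; (10|23)=-1, (2|23)=+1; (−1)^{-2·0·11}·(-1)^0·(+1)^-2 = +1.
v=29: a=29^0·(≡5), b=29^-2·(≡6) mod 29; (5|29)=+1, (6|29)=+1; (−1)^{0·-2·14}·(+1)^-2·(+1)^0 = +1.
v=2: v_2(a)=5, v_2(b)=4; units ≡ 7, 1 (mod 8); ε·ε+αω+βω = 1·0+5·0+4·0 ≡ 0  ⇒  (a,b)_2 = +1.
|Ram(-2002, -15015)| = 4, even; anisotropic at {3, 5, 7, ∞}.

[3, 5, 7, inf]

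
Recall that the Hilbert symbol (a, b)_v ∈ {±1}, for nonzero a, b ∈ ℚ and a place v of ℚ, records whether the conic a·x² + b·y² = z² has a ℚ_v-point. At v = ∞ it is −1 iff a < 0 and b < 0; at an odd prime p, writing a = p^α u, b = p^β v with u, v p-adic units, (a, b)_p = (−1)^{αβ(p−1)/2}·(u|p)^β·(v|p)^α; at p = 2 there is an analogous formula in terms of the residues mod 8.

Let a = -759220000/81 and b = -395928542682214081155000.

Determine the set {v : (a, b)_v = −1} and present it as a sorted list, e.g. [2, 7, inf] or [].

[3, 7, 37, inf]

(a, b) ≡ (-75922, -27689838) mod (ℚ^×)²; places V = {2, 3, 5, 7, 11, 17, 23, 29, 37, ∞}.
(a,b)_11: α=1, u≡7; β=3, v≡4 (mod 11); (7|11)=-1, (4|11)=+1; sign (−1)^1·-1^3·+1^1 = +1.
(a,b)_2: α=5, β=3; u≡7, v≡1 (mod 8); ε(u)ε(v)=1·0, αω(v)=5·0, βω(u)=3·0; sum ≡ 0  ⇒  +1.
(a,b)_29: α=1, u≡3; β=3, v≡8 (mod 29); (3|29)=-1, (8|29)=-1; sign (−1)^0·-1^3·-1^1 = +1.
(a,b)_5: α=4, u≡3; β=4, v≡2 (mod 5); (3|5)=-1, (2|5)=-1; sign (−1)^0·-1^4·-1^4 = +1.
(a,b)_23: α=0, u≡13; β=1, v≡13 (mod 23); (13|23)=+1, (13|23)=+1; sign (−1)^0·+1^1·+1^0 = +1.
(a,b)_37: α=0, u≡24; β=1, v≡33 (mod 37); (24|37)=-1, (33|37)=+1; sign (−1)^0·-1^1·+1^0 = -1.
(a,b)_3: α=-4, u≡2; β=5, v≡1 (mod 3); (2|3)=-1, (1|3)=+1; sign (−1)^0·-1^5·+1^-4 = -1.
(a,b)_17: α=1, u≡12; β=3, v≡10 (mod 17); (12|17)=-1, (10|17)=-1; sign (−1)^0·-1^3·-1^1 = +1.
(a,b)_∞: sgn(-75922)=−, sgn(-27689838)=−, so -1.
(a,b)_7: α=1, u≡4; β=4, v≡5 (mod 7); (4|7)=+1, (5|7)=-1; sign (−1)^0·+1^4·-1^1 = -1.
Ram(-75922, -27689838) = {3, 7, 37, ∞}; no ℚ_3-point on the conic.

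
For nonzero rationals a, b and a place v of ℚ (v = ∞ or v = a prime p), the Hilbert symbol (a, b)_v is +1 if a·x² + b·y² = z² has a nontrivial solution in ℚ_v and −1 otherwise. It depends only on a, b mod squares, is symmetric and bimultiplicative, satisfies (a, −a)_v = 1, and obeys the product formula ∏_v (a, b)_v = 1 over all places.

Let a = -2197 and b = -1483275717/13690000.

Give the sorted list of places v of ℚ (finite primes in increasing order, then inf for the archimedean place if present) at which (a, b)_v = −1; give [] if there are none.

(a, b) ≡ (-13, -77) mod (ℚ^×)²; places V = {2, 3, 5, 7, 11, 13, 19, 37, ∞}.
(a,b)_37: α=0, u≡23; β=-2, v≡30 (mod 37); (23|37)=-1, (30|37)=+1; sign (−1)^0·-1^-2·+1^0 = +1.
(a,b)_3: α=0, u≡2; β=2, v≡1 (mod 3); (2|3)=-1, (1|3)=+1; sign (−1)^0·-1^2·+1^0 = +1.
(a,b)_11: α=0, u≡3; β=3, v≡5 (mod 11); (3|11)=+1, (5|11)=+1; sign (−1)^0·+1^3·+1^0 = +1.
(a,b)_13: α=3, u≡12; β=0, v≡1 (mod 13); (12|13)=+1, (1|13)=+1; sign (−1)^0·+1^0·+1^3 = +1.
(a,b)_7: α=0, u≡1; β=3, v≡3 (mod 7); (1|7)=+1, (3|7)=-1; sign (−1)^0·+1^3·-1^0 = +1.
(a,b)_∞: sgn(-13)=−, sgn(-77)=−, so -1.
(a,b)_2: α=0, β=-4; u≡3, v≡3 (mod 8); ε(u)ε(v)=1·1, αω(v)=0·1, βω(u)=-4·1; sum ≡ 1  ⇒  -1.
(a,b)_19: α=0, u≡7; β=2, v≡8 (mod 19); (7|19)=+1, (8|19)=-1; sign (−1)^0·+1^2·-1^0 = +1.
(a,b)_5: α=0, u≡3; β=-4, v≡2 (mod 5); (3|5)=-1, (2|5)=-1; sign (−1)^0·-1^-4·-1^0 = +1.
(-13, -77 / ℚ) ramifies at {2, ∞}: a division algebra.

[2, inf]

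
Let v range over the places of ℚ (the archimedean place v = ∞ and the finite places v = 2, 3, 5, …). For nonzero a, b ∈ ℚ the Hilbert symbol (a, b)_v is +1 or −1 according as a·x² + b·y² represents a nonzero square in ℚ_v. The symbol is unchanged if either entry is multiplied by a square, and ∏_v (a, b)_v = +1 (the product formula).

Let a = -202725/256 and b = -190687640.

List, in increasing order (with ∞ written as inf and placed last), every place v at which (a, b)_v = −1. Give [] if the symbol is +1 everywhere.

[2, 17, 37, inf]

Mod squares: a ≡ -901, b ≡ -47671910. Check v ∈ {∞, 2, 3, 5, 11, 13, 17, 37, 53}.
v=37: a=37^0·(≡13), b=37^1·(≡10) mod 37; (13|37)=-1, (10|37)=+1; (−1)^{0·1·18}·(-1)^1·(+1)^0 = -1.
v=17: a=17^1·(≡9), b=17^1·(≡3) mod 17; (9|17)=+1, (3|17)=-1; (−1)^{1·1·8}·(+1)^1·(-1)^1 = -1.
v=∞: -901 < 0 and -47671910 < 0  ⇒  (a,b)_∞ = -1.
v=3: a=3^2·(≡2), b=3^0·(≡1) mod 3; (2|3)=-1, (1|3)=+1; (−1)^{2·0·1}·(-1)^0·(+1)^2 = +1.
v=11: a=11^0·(≡9), b=11^1·(≡1) mod 11; (9|11)=+1, (1|11)=+1; (−1)^{0·1·5}·(+1)^1·(+1)^0 = +1.
v=13: a=13^0·(≡4), b=13^1·(≡10) mod 13; (4|13)=+1, (10|13)=+1; (−1)^{0·1·6}·(+1)^1·(+1)^0 = +1.
v=2: v_2(a)=-8, v_2(b)=3; units ≡ 3, 5 (mod 8); ε·ε+αω+βω = 1·0+-8·1+3·1 ≡ 1  ⇒  (a,b)_2 = -1.
v=5: a=5^2·(≡1), b=5^1·(≡2) mod 5; (1|5)=+1, (2|5)=-1; (−1)^{2·1·2}·(+1)^1·(-1)^2 = +1.
v=53: a=53^1·(≡1), b=53^1·(≡25) mod 53; (1|53)=+1, (25|53)=+1; (−1)^{1·1·26}·(+1)^1·(+1)^1 = +1.
(-901, -47671910 / ℚ) ramifies at {2, 17, 37, ∞}: a division algebra.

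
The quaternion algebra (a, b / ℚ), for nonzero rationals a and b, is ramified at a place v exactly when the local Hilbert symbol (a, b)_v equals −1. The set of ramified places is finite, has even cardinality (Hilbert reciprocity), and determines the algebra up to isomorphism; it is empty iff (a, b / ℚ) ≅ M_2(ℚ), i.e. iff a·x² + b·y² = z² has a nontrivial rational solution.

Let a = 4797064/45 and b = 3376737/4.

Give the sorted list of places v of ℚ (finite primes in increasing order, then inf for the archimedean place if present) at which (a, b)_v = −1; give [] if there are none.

Mod squares: a ≡ 7130, b ≡ 7657. Check v ∈ {∞, 2, 3, 5, 7, 13, 19, 23, 29, 31}.
v=∞: 7130 > 0 and 7657 > 0  ⇒  (a,b)_∞ = +1.
v=2: v_2(a)=3, v_2(b)=-2; units ≡ 5, 1 (mod 8); ε·ε+αω+βω = 0·0+3·0+-2·1 ≡ 0  ⇒  (a,b)_2 = +1.
v=29: a=29^2·(≡23), b=29^0·(≡16) mod 29; (23|29)=+1, (16|29)=+1; (−1)^{2·0·14}·(+1)^0·(+1)^2 = +1.
v=31: a=31^1·(≡26), b=31^1·(≡6) mod 31; (26|31)=-1, (6|31)=-1; (−1)^{1·1·15}·(-1)^1·(-1)^1 = -1.
v=23: a=23^1·(≡19), b=23^0·(≡21) mod 23; (19|23)=-1, (21|23)=-1; (−1)^{1·0·11}·(-1)^0·(-1)^1 = -1.
v=19: a=19^0·(≡11), b=19^1·(≡4) mod 19; (11|19)=+1, (4|19)=+1; (−1)^{0·1·9}·(+1)^1·(+1)^0 = +1.
v=7: a=7^0·(≡2), b=7^2·(≡3) mod 7; (2|7)=+1, (3|7)=-1; (−1)^{0·2·3}·(+1)^2·(-1)^0 = +1.
v=5: a=5^-1·(≡1), b=5^0·(≡3) mod 5; (1|5)=+1, (3|5)=-1; (−1)^{-1·0·2}·(+1)^0·(-1)^-1 = -1.
v=3: a=3^-2·(≡2), b=3^2·(≡1) mod 3; (2|3)=-1, (1|3)=+1; (−1)^{-2·2·1}·(-1)^2·(+1)^-2 = +1.
v=13: a=13^0·(≡2), b=13^1·(≡12) mod 13; (2|13)=-1, (12|13)=+1; (−1)^{0·1·6}·(-1)^1·(+1)^0 = -1.
|Ram(7130, 7657)| = 4, even; anisotropic at {5, 13, 23, 31}.

[5, 13, 23, 31]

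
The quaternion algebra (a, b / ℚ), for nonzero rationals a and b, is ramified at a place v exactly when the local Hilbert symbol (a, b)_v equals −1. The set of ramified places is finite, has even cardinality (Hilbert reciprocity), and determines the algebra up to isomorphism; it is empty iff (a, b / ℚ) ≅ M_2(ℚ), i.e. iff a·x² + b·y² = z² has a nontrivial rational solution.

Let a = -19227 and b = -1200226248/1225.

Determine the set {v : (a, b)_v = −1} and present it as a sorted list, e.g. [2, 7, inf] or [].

[2, 13, 17, inf]

Mod squares: a ≡ -19227, b ≡ -12818. Check v ∈ {∞, 2, 3, 5, 7, 13, 17, 29}.
v=29: a=29^1·(≡4), b=29^1·(≡5) mod 29; (4|29)=+1, (5|29)=+1; (−1)^{1·1·14}·(+1)^1·(+1)^1 = +1.
v=2: v_2(a)=0, v_2(b)=3; units ≡ 5, 7 (mod 8); ε·ε+αω+βω = 0·1+0·0+3·1 ≡ 1  ⇒  (a,b)_2 = -1.
v=∞: -19227 < 0 and -12818 < 0  ⇒  (a,b)_∞ = -1.
v=13: a=13^1·(≡3), b=13^1·(≡11) mod 13; (3|13)=+1, (11|13)=-1; (−1)^{1·1·6}·(+1)^1·(-1)^1 = -1.
v=17: a=17^1·(≡8), b=17^3·(≡11) mod 17; (8|17)=+1, (11|17)=-1; (−1)^{1·3·8}·(+1)^3·(-1)^1 = -1.
v=3: a=3^1·(≡2), b=3^4·(≡1) mod 3; (2|3)=-1, (1|3)=+1; (−1)^{1·4·1}·(-1)^4·(+1)^1 = +1.
v=5: a=5^0·(≡3), b=5^-2·(≡3) mod 5; (3|5)=-1, (3|5)=-1; (−1)^{0·-2·2}·(-1)^-2·(-1)^0 = +1.
v=7: a=7^0·(≡2), b=7^-2·(≡6) mod 7; (2|7)=+1, (6|7)=-1; (−1)^{0·-2·3}·(+1)^-2·(-1)^0 = +1.
Ram(-19227, -12818) = {2, 13, 17, ∞}; no ℚ_2-point on the conic.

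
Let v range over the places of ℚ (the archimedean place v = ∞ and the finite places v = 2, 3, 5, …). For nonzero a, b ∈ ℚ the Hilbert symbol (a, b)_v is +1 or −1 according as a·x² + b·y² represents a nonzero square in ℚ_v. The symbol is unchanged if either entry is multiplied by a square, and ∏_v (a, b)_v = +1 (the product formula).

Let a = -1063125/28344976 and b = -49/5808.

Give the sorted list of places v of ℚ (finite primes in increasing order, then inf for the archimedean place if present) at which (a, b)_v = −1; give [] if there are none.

Mod squares: a ≡ -21, b ≡ -3. Check v ∈ {∞, 2, 3, 5, 7, 11}.
v=5: a=5^4·(≡4), b=5^0·(≡2) mod 5; (4|5)=+1, (2|5)=-1; (−1)^{4·0·2}·(+1)^0·(-1)^4 = +1.
v=11: a=11^-6·(≡5), b=11^-2·(≡7) mod 11; (5|11)=+1, (7|11)=-1; (−1)^{-6·-2·5}·(+1)^-2·(-1)^-6 = +1.
v=7: a=7^1·(≡2), b=7^2·(≡4) mod 7; (2|7)=+1, (4|7)=+1; (−1)^{1·2·3}·(+1)^2·(+1)^1 = +1.
v=∞: -21 < 0 and -3 < 0  ⇒  (a,b)_∞ = -1.
v=3: a=3^5·(≡2), b=3^-1·(≡2) mod 3; (2|3)=-1, (2|3)=-1; (−1)^{5·-1·1}·(-1)^-1·(-1)^5 = -1.
v=2: v_2(a)=-4, v_2(b)=-4; units ≡ 3, 5 (mod 8); ε·ε+αω+βω = 1·0+-4·1+-4·1 ≡ 0  ⇒  (a,b)_2 = +1.
(-21, -3 / ℚ) ramifies at {3, ∞}: a division algebra.

[3, inf]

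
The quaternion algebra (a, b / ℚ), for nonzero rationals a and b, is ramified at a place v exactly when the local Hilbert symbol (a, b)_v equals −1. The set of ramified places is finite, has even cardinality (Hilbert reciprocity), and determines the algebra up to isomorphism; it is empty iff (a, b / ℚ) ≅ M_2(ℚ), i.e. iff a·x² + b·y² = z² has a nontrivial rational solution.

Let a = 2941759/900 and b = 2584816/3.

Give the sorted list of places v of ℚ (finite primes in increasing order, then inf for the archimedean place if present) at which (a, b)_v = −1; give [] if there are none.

(a, b) ≡ (1591, 1677) mod (ℚ^×)²; places V = {2, 3, 5, 13, 17, 37, 43, ∞}.
(a,b)_∞: sgn(1591)=+, sgn(1677)=+, so +1.
(a,b)_5: α=-2, u≡4; β=0, v≡2 (mod 5); (4|5)=+1, (2|5)=-1; sign (−1)^0·+1^0·-1^-2 = +1.
(a,b)_37: α=1, u≡18; β=0, v≡11 (mod 37); (18|37)=-1, (11|37)=+1; sign (−1)^0·-1^0·+1^1 = +1.
(a,b)_17: α=0, u≡6; β=2, v≡12 (mod 17); (6|17)=-1, (12|17)=-1; sign (−1)^0·-1^2·-1^0 = +1.
(a,b)_2: α=-2, β=4; u≡7, v≡5 (mod 8); ε(u)ε(v)=1·0, αω(v)=-2·1, βω(u)=4·0; sum ≡ 0  ⇒  +1.
(a,b)_13: α=0, u≡5; β=1, v≡12 (mod 13); (5|13)=-1, (12|13)=+1; sign (−1)^0·-1^1·+1^0 = -1.
(a,b)_43: α=3, u≡2; β=1, v≡28 (mod 43); (2|43)=-1, (28|43)=-1; sign (−1)^1·-1^1·-1^3 = -1.
(a,b)_3: α=-2, u≡1; β=-1, v≡1 (mod 3); (1|3)=+1, (1|3)=+1; sign (−1)^0·+1^-1·+1^-2 = +1.
|Ram(1591, 1677)| = 2, even; anisotropic at {13, 43}.

[13, 43]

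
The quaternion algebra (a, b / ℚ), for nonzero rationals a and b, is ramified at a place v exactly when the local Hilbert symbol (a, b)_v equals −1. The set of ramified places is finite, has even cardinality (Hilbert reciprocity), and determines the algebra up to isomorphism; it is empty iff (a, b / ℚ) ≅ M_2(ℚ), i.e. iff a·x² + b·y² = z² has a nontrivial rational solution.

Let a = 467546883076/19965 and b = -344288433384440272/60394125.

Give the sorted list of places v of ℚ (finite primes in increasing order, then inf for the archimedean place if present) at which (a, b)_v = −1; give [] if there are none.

(a, b) ≡ (165, -2145) mod (ℚ^×)²; places V = {2, 3, 5, 7, 11, 13, 17, ∞}.
(a,b)_11: α=-3, u≡5; β=-5, v≡9 (mod 11); (5|11)=+1, (9|11)=+1; sign (−1)^1·+1^-5·+1^-3 = -1.
(a,b)_5: α=-1, u≡2; β=-3, v≡1 (mod 5); (2|5)=-1, (1|5)=+1; sign (−1)^0·-1^-3·+1^-1 = -1.
(a,b)_3: α=-1, u≡1; β=-1, v≡2 (mod 3); (1|3)=+1, (2|3)=-1; sign (−1)^1·+1^-1·-1^-1 = +1.
(a,b)_∞: sgn(165)=+, sgn(-2145)=−, so +1.
(a,b)_13: α=4, u≡10; β=5, v≡1 (mod 13); (10|13)=+1, (1|13)=+1; sign (−1)^0·+1^5·+1^4 = +1.
(a,b)_17: α=4, u≡11; β=6, v≡12 (mod 17); (11|17)=-1, (12|17)=-1; sign (−1)^0·-1^6·-1^4 = +1.
(a,b)_7: α=2, u≡2; β=4, v≡2 (mod 7); (2|7)=+1, (2|7)=+1; sign (−1)^0·+1^4·+1^2 = +1.
(a,b)_2: α=2, β=4; u≡5, v≡7 (mod 8); ε(u)ε(v)=0·1, αω(v)=2·0, βω(u)=4·1; sum ≡ 0  ⇒  +1.
(165, -2145 / ℚ) ramifies at {5, 11}: a division algebra.

[5, 11]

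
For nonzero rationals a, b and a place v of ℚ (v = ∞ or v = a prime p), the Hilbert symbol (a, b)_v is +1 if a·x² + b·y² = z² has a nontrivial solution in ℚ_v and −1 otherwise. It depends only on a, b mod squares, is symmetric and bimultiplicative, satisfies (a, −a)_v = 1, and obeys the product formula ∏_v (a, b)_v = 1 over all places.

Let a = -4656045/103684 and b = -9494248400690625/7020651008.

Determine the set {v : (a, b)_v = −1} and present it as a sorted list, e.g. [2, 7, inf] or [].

(a, b) ≡ (-4845, -2210) mod (ℚ^×)²; places V = {2, 3, 5, 7, 11, 13, 17, 19, 23, 31, ∞}.
(a,b)_7: α=-2, u≡6; β=-2, v≡1 (mod 7); (6|7)=-1, (1|7)=+1; sign (−1)^0·-1^-2·+1^-2 = +1.
(a,b)_19: α=1, u≡7; β=2, v≡14 (mod 19); (7|19)=+1, (14|19)=-1; sign (−1)^0·+1^2·-1^1 = -1.
(a,b)_2: α=-2, β=-9; u≡3, v≡7 (mod 8); ε(u)ε(v)=1·1, αω(v)=-2·0, βω(u)=-9·1; sum ≡ 0  ⇒  +1.
(a,b)_17: α=1, u≡2; β=3, v≡6 (mod 17); (2|17)=+1, (6|17)=-1; sign (−1)^0·+1^3·-1^1 = -1.
(a,b)_3: α=1, u≡2; β=2, v≡1 (mod 3); (2|3)=-1, (1|3)=+1; sign (−1)^0·-1^2·+1^1 = +1.
(a,b)_23: α=-2, u≡12; β=-4, v≡20 (mod 23); (12|23)=+1, (20|23)=-1; sign (−1)^0·+1^-4·-1^-2 = +1.
(a,b)_11: α=0, u≡10; β=4, v≡4 (mod 11); (10|11)=-1, (4|11)=+1; sign (−1)^0·-1^4·+1^0 = +1.
(a,b)_13: α=0, u≡1; β=1, v≡9 (mod 13); (1|13)=+1, (9|13)=+1; sign (−1)^0·+1^1·+1^0 = +1.
(a,b)_∞: sgn(-4845)=−, sgn(-2210)=−, so -1.
(a,b)_31: α=2, u≡29; β=0, v≡12 (mod 31); (29|31)=-1, (12|31)=-1; sign (−1)^0·-1^0·-1^2 = +1.
(a,b)_5: α=1, u≡4; β=5, v≡3 (mod 5); (4|5)=+1, (3|5)=-1; sign (−1)^0·+1^5·-1^1 = -1.
Ram(-4845, -2210) = {5, 17, 19, ∞}; no ℚ_5-point on the conic.

[5, 17, 19, inf]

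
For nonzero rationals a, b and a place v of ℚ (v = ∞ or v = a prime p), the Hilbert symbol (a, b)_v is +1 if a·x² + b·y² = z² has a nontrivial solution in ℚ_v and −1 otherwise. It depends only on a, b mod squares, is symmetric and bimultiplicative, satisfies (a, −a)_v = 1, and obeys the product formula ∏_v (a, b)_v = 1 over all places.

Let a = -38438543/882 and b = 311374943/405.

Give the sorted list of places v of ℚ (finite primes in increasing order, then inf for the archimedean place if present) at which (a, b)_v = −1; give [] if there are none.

Mod squares: a ≡ -454894, b ≡ 1137235. Check v ∈ {∞, 2, 3, 5, 7, 11, 13, 23, 29, 31, 37}.
v=29: a=29^1·(≡3), b=29^1·(≡9) mod 29; (3|29)=-1, (9|29)=+1; (−1)^{1·1·14}·(-1)^1·(+1)^1 = -1.
v=37: a=37^0·(≡28), b=37^2·(≡33) mod 37; (28|37)=+1, (33|37)=+1; (−1)^{0·2·18}·(+1)^2·(+1)^0 = +1.
v=11: a=11^1·(≡6), b=11^1·(≡2) mod 11; (6|11)=-1, (2|11)=-1; (−1)^{1·1·5}·(-1)^1·(-1)^1 = -1.
v=5: a=5^0·(≡1), b=5^-1·(≡3) mod 5; (1|5)=+1, (3|5)=-1; (−1)^{0·-1·2}·(+1)^-1·(-1)^0 = +1.
v=31: a=31^1·(≡10), b=31^1·(≡6) mod 31; (10|31)=+1, (6|31)=-1; (−1)^{1·1·15}·(+1)^1·(-1)^1 = +1.
v=∞: -454894 < 0 and 1137235 > 0  ⇒  (a,b)_∞ = +1.
v=23: a=23^1·(≡1), b=23^1·(≡9) mod 23; (1|23)=+1, (9|23)=+1; (−1)^{1·1·11}·(+1)^1·(+1)^1 = -1.
v=2: v_2(a)=-1, v_2(b)=0; units ≡ 1, 3 (mod 8); ε·ε+αω+βω = 0·1+-1·1+0·0 ≡ 1  ⇒  (a,b)_2 = -1.
v=3: a=3^-2·(≡2), b=3^-4·(≡1) mod 3; (2|3)=-1, (1|3)=+1; (−1)^{-2·-4·1}·(-1)^-4·(+1)^-2 = +1.
v=13: a=13^2·(≡6), b=13^0·(≡11) mod 13; (6|13)=-1, (11|13)=-1; (−1)^{2·0·6}·(-1)^0·(-1)^2 = +1.
v=7: a=7^-2·(≡1), b=7^0·(≡2) mod 7; (1|7)=+1, (2|7)=+1; (−1)^{-2·0·3}·(+1)^0·(+1)^-2 = +1.
(-454894, 1137235 / ℚ) ramifies at {2, 11, 23, 29}: a division algebra.

[2, 11, 23, 29]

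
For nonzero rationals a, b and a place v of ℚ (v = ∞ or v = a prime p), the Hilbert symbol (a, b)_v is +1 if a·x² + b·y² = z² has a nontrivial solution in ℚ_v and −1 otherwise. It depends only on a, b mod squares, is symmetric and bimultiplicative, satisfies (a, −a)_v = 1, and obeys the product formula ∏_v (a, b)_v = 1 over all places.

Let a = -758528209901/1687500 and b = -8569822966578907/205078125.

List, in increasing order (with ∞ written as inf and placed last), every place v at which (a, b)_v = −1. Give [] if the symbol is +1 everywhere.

(a, b) ≡ (-383805807, -28623) mod (ℚ^×)²; places V = {2, 3, 5, 7, 11, 17, 23, 29, 47, 53, ∞}.
(a,b)_17: α=0, u≡6; β=2, v≡3 (mod 17); (6|17)=-1, (3|17)=-1; sign (−1)^0·-1^2·-1^0 = +1.
(a,b)_∞: sgn(-383805807)=−, sgn(-28623)=−, so -1.
(a,b)_53: α=1, u≡36; β=2, v≡20 (mod 53); (36|53)=+1, (20|53)=-1; sign (−1)^0·+1^2·-1^1 = -1.
(a,b)_29: α=1, u≡27; β=1, v≡28 (mod 29); (27|29)=-1, (28|29)=+1; sign (−1)^0·-1^1·+1^1 = -1.
(a,b)_11: α=3, u≡7; β=4, v≡10 (mod 11); (7|11)=-1, (10|11)=-1; sign (−1)^0·-1^4·-1^3 = -1.
(a,b)_47: α=1, u≡42; β=1, v≡14 (mod 47); (42|47)=+1, (14|47)=+1; sign (−1)^1·+1^1·+1^1 = -1.
(a,b)_2: α=-2, β=0; u≡1, v≡1 (mod 8); ε(u)ε(v)=0·0, αω(v)=-2·0, βω(u)=0·0; sum ≡ 0  ⇒  +1.
(a,b)_3: α=-3, u≡1; β=-1, v≡2 (mod 3); (1|3)=+1, (2|3)=-1; sign (−1)^1·+1^-1·-1^-3 = +1.
(a,b)_23: α=1, u≡16; β=2, v≡8 (mod 23); (16|23)=+1, (8|23)=+1; sign (−1)^0·+1^2·+1^1 = +1.
(a,b)_7: α=3, u≡3; β=-1, v≡5 (mod 7); (3|7)=-1, (5|7)=-1; sign (−1)^1·-1^-1·-1^3 = -1.
(a,b)_5: α=-6, u≡3; β=-10, v≡3 (mod 5); (3|5)=-1, (3|5)=-1; sign (−1)^0·-1^-10·-1^-6 = +1.
Ram(-383805807, -28623) = {7, 11, 29, 47, 53, ∞}; no ℚ_7-point on the conic.

[7, 11, 29, 47, 53, inf]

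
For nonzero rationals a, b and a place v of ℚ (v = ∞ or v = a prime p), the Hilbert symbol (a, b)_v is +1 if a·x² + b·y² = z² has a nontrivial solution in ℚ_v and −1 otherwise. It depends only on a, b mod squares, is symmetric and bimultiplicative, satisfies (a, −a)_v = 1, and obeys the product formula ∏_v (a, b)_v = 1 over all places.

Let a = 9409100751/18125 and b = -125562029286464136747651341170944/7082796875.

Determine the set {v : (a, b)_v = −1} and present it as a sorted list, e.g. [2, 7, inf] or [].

(a, b) ≡ (38019, -167739) mod (ℚ^×)²; places V = {2, 3, 5, 7, 11, 13, 17, 19, 23, 29, 43, 47, ∞}.
(a,b)_13: α=0, u≡8; β=1, v≡5 (mod 13); (8|13)=-1, (5|13)=-1; sign (−1)^0·-1^1·-1^0 = -1.
(a,b)_2: α=0, β=8; u≡3, v≡5 (mod 8); ε(u)ε(v)=1·0, αω(v)=0·1, βω(u)=8·1; sum ≡ 0  ⇒  +1.
(a,b)_∞: sgn(38019)=+, sgn(-167739)=−, so +1.
(a,b)_17: α=0, u≡10; β=3, v≡12 (mod 17); (10|17)=-1, (12|17)=-1; sign (−1)^0·-1^3·-1^0 = -1.
(a,b)_7: α=0, u≡4; β=-2, v≡4 (mod 7); (4|7)=+1, (4|7)=+1; sign (−1)^0·+1^-2·+1^0 = +1.
(a,b)_43: α=0, u≡3; β=2, v≡1 (mod 43); (3|43)=-1, (1|43)=+1; sign (−1)^0·-1^2·+1^0 = +1.
(a,b)_23: α=1, u≡20; β=3, v≡21 (mod 23); (20|23)=-1, (21|23)=-1; sign (−1)^1·-1^3·-1^1 = -1.
(a,b)_3: α=3, u≡1; β=5, v≡1 (mod 3); (1|3)=+1, (1|3)=+1; sign (−1)^1·+1^5·+1^3 = -1.
(a,b)_11: α=0, u≡9; β=-1, v≡6 (mod 11); (9|11)=+1, (6|11)=-1; sign (−1)^0·+1^-1·-1^0 = +1.
(a,b)_19: α=3, u≡11; β=4, v≡3 (mod 19); (11|19)=+1, (3|19)=-1; sign (−1)^0·+1^4·-1^3 = -1.
(a,b)_47: α=2, u≡46; β=6, v≡7 (mod 47); (46|47)=-1, (7|47)=+1; sign (−1)^0·-1^6·+1^2 = +1.
(a,b)_29: α=-1, u≡20; β=-2, v≡10 (mod 29); (20|29)=+1, (10|29)=-1; sign (−1)^0·+1^-2·-1^-1 = -1.
(a,b)_5: α=-4, u≡4; β=-6, v≡4 (mod 5); (4|5)=+1, (4|5)=+1; sign (−1)^0·+1^-6·+1^-4 = +1.
Ram(38019, -167739) = {3, 13, 17, 19, 23, 29}; no ℚ_3-point on the conic.

[3, 13, 17, 19, 23, 29]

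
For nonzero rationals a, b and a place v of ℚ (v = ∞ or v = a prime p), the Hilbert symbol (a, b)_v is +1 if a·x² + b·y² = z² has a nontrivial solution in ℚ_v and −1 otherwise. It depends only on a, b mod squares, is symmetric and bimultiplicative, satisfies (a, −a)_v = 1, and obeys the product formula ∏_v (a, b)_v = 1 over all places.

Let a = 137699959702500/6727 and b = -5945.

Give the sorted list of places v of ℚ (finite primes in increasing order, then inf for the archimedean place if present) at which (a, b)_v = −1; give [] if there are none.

(a, b) ≡ (3367, -5945) mod (ℚ^×)²; places V = {2, 3, 5, 7, 13, 29, 31, 37, 41, ∞}.
(a,b)_2: α=2, β=0; u≡7, v≡7 (mod 8); ε(u)ε(v)=1·1, αω(v)=2·0, βω(u)=0·0; sum ≡ 1  ⇒  -1.
(a,b)_7: α=-1, u≡3; β=0, v≡5 (mod 7); (3|7)=-1, (5|7)=-1; sign (−1)^0·-1^0·-1^-1 = -1.
(a,b)_13: α=1, u≡12; β=0, v≡9 (mod 13); (12|13)=+1, (9|13)=+1; sign (−1)^0·+1^0·+1^1 = +1.
(a,b)_37: α=1, u≡20; β=0, v≡12 (mod 37); (20|37)=-1, (12|37)=+1; sign (−1)^0·-1^0·+1^1 = +1.
(a,b)_29: α=2, u≡26; β=1, v≡27 (mod 29); (26|29)=-1, (27|29)=-1; sign (−1)^0·-1^1·-1^2 = -1.
(a,b)_∞: sgn(3367)=+, sgn(-5945)=−, so +1.
(a,b)_3: α=4, u≡1; β=0, v≡1 (mod 3); (1|3)=+1, (1|3)=+1; sign (−1)^0·+1^0·+1^4 = +1.
(a,b)_31: α=-2, u≡16; β=0, v≡7 (mod 31); (16|31)=+1, (7|31)=+1; sign (−1)^0·+1^0·+1^-2 = +1.
(a,b)_5: α=4, u≡2; β=1, v≡1 (mod 5); (2|5)=-1, (1|5)=+1; sign (−1)^0·-1^1·+1^4 = -1.
(a,b)_41: α=2, u≡5; β=1, v≡19 (mod 41); (5|41)=+1, (19|41)=-1; sign (−1)^0·+1^1·-1^2 = +1.
|Ram(3367, -5945)| = 4, even; anisotropic at {2, 5, 7, 29}.

[2, 5, 7, 29]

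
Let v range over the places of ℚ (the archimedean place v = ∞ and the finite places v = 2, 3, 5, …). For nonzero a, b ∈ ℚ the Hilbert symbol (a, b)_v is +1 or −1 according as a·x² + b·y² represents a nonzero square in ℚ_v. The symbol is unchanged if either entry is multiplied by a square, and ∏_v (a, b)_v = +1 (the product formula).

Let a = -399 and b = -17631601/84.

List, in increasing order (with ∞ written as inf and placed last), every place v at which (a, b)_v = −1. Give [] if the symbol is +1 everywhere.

[3, inf]

(a, b) ≡ (-399, -21) mod (ℚ^×)²; places V = {2, 3, 7, 13, 17, 19, ∞}.
(a,b)_3: α=1, u≡2; β=-1, v≡2 (mod 3); (2|3)=-1, (2|3)=-1; sign (−1)^1·-1^-1·-1^1 = -1.
(a,b)_17: α=0, u≡9; β=2, v≡13 (mod 17); (9|17)=+1, (13|17)=+1; sign (−1)^0·+1^2·+1^0 = +1.
(a,b)_19: α=1, u≡17; β=2, v≡1 (mod 19); (17|19)=+1, (1|19)=+1; sign (−1)^0·+1^2·+1^1 = +1.
(a,b)_2: α=0, β=-2; u≡1, v≡3 (mod 8); ε(u)ε(v)=0·1, αω(v)=0·1, βω(u)=-2·0; sum ≡ 0  ⇒  +1.
(a,b)_7: α=1, u≡6; β=-1, v≡4 (mod 7); (6|7)=-1, (4|7)=+1; sign (−1)^1·-1^-1·+1^1 = +1.
(a,b)_∞: sgn(-399)=−, sgn(-21)=−, so -1.
(a,b)_13: α=0, u≡4; β=2, v≡8 (mod 13); (4|13)=+1, (8|13)=-1; sign (−1)^0·+1^2·-1^0 = +1.
Ram(-399, -21) = {3, ∞}; no ℚ_3-point on the conic.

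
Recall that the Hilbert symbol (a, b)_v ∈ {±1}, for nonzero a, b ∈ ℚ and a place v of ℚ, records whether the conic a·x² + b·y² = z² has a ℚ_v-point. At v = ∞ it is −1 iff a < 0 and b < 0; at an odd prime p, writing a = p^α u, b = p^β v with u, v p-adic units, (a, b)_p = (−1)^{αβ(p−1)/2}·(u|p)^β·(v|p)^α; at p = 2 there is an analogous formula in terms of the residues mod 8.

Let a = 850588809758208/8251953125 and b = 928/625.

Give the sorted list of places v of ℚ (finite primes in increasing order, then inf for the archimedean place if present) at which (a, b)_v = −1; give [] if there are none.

Mod squares: a ≡ 27097310, b ≡ 58. Check v ∈ {∞, 2, 3, 5, 13, 29, 41, 43, 53}.
v=29: a=29^3·(≡14), b=29^1·(≡2) mod 29; (14|29)=-1, (2|29)=-1; (−1)^{3·1·14}·(-1)^1·(-1)^3 = +1.
v=3: a=3^6·(≡2), b=3^0·(≡1) mod 3; (2|3)=-1, (1|3)=+1; (−1)^{6·0·1}·(-1)^0·(+1)^6 = +1.
v=5: a=5^-11·(≡2), b=5^-4·(≡3) mod 5; (2|5)=-1, (3|5)=-1; (−1)^{-11·-4·2}·(-1)^-4·(-1)^-11 = -1.
v=∞: 27097310 > 0 and 58 > 0  ⇒  (a,b)_∞ = +1.
v=2: v_2(a)=9, v_2(b)=5; units ≡ 7, 5 (mod 8); ε·ε+αω+βω = 1·0+9·1+5·0 ≡ 1  ⇒  (a,b)_2 = -1.
v=41: a=41^1·(≡21), b=41^0·(≡19) mod 41; (21|41)=+1, (19|41)=-1; (−1)^{1·0·20}·(+1)^0·(-1)^1 = -1.
v=43: a=43^1·(≡37), b=43^0·(≡31) mod 43; (37|43)=-1, (31|43)=+1; (−1)^{1·0·21}·(-1)^0·(+1)^1 = +1.
v=53: a=53^1·(≡34), b=53^0·(≡12) mod 53; (34|53)=-1, (12|53)=-1; (−1)^{1·0·26}·(-1)^0·(-1)^1 = -1.
v=13: a=13^-2·(≡5), b=13^0·(≡5) mod 13; (5|13)=-1, (5|13)=-1; (−1)^{-2·0·6}·(-1)^0·(-1)^-2 = +1.
Ram(27097310, 58) = {2, 5, 41, 53}; no ℚ_2-point on the conic.

[2, 5, 41, 53]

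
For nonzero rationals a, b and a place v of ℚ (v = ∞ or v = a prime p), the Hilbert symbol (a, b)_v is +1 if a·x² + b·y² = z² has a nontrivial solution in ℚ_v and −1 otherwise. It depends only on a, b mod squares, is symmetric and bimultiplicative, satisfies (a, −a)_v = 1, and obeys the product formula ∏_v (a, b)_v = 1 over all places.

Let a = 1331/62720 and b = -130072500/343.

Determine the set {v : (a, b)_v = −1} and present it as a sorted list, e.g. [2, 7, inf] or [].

Mod squares: a ≡ 55, b ≡ -40467. Check v ∈ {∞, 2, 3, 5, 7, 11, 41, 47}.
v=2: v_2(a)=-8, v_2(b)=2; units ≡ 7, 5 (mod 8); ε·ε+αω+βω = 1·0+-8·1+2·0 ≡ 0  ⇒  (a,b)_2 = +1.
v=∞: 55 > 0 and -40467 < 0  ⇒  (a,b)_∞ = +1.
v=5: a=5^-1·(≡4), b=5^4·(≡3) mod 5; (4|5)=+1, (3|5)=-1; (−1)^{-1·4·2}·(+1)^4·(-1)^-1 = -1.
v=3: a=3^0·(≡1), b=3^3·(≡2) mod 3; (1|3)=+1, (2|3)=-1; (−1)^{0·3·1}·(+1)^3·(-1)^0 = +1.
v=47: a=47^0·(≡37), b=47^1·(≡37) mod 47; (37|47)=+1, (37|47)=+1; (−1)^{0·1·23}·(+1)^1·(+1)^0 = +1.
v=7: a=7^-2·(≡6), b=7^-3·(≡2) mod 7; (6|7)=-1, (2|7)=+1; (−1)^{-2·-3·3}·(-1)^-3·(+1)^-2 = -1.
v=11: a=11^3·(≡5), b=11^0·(≡7) mod 11; (5|11)=+1, (7|11)=-1; (−1)^{3·0·5}·(+1)^0·(-1)^3 = -1.
v=41: a=41^0·(≡35), b=41^1·(≡19) mod 41; (35|41)=-1, (19|41)=-1; (−1)^{0·1·20}·(-1)^1·(-1)^0 = -1.
|Ram(55, -40467)| = 4, even; anisotropic at {5, 7, 11, 41}.

[5, 7, 11, 41]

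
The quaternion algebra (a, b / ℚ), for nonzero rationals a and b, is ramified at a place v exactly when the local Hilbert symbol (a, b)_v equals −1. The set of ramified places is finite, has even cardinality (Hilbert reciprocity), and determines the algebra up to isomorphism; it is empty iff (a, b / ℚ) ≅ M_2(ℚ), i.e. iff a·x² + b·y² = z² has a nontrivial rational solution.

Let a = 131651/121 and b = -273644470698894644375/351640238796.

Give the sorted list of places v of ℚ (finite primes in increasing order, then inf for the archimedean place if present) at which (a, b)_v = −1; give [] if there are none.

[2, 17]

Mod squares: a ≡ 779, b ≡ -360349. Check v ∈ {∞, 2, 3, 5, 7, 11, 13, 17, 19, 41, 43, 47}.
v=47: a=47^0·(≡28), b=47^1·(≡15) mod 47; (28|47)=+1, (15|47)=-1; (−1)^{0·1·23}·(+1)^1·(-1)^0 = +1.
v=2: v_2(a)=0, v_2(b)=-2; units ≡ 3, 3 (mod 8); ε·ε+αω+βω = 1·1+0·1+-2·1 ≡ 1  ⇒  (a,b)_2 = -1.
v=11: a=11^-2·(≡3), b=11^-3·(≡8) mod 11; (3|11)=+1, (8|11)=-1; (−1)^{-2·-3·5}·(+1)^-3·(-1)^-2 = +1.
v=43: a=43^0·(≡18), b=43^-2·(≡42) mod 43; (18|43)=-1, (42|43)=-1; (−1)^{0·-2·21}·(-1)^-2·(-1)^0 = +1.
v=13: a=13^2·(≡3), b=13^2·(≡11) mod 13; (3|13)=+1, (11|13)=-1; (−1)^{2·2·6}·(+1)^2·(-1)^2 = +1.
v=5: a=5^0·(≡1), b=5^4·(≡4) mod 5; (1|5)=+1, (4|5)=+1; (−1)^{0·4·2}·(+1)^4·(+1)^0 = +1.
v=∞: 779 > 0 and -360349 < 0  ⇒  (a,b)_∞ = +1.
v=19: a=19^1·(≡10), b=19^6·(≡5) mod 19; (10|19)=-1, (5|19)=+1; (−1)^{1·6·9}·(-1)^6·(+1)^1 = +1.
v=41: a=41^1·(≡14), b=41^3·(≡26) mod 41; (14|41)=-1, (26|41)=-1; (−1)^{1·3·20}·(-1)^3·(-1)^1 = +1.
v=17: a=17^0·(≡10), b=17^1·(≡4) mod 17; (10|17)=-1, (4|17)=+1; (−1)^{0·1·8}·(-1)^1·(+1)^0 = -1.
v=3: a=3^0·(≡2), b=3^-6·(≡2) mod 3; (2|3)=-1, (2|3)=-1; (−1)^{0·-6·1}·(-1)^-6·(-1)^0 = +1.
v=7: a=7^0·(≡1), b=7^-2·(≡4) mod 7; (1|7)=+1, (4|7)=+1; (−1)^{0·-2·3}·(+1)^-2·(+1)^0 = +1.
(779, -360349 / ℚ) ramifies at {2, 17}: a division algebra.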